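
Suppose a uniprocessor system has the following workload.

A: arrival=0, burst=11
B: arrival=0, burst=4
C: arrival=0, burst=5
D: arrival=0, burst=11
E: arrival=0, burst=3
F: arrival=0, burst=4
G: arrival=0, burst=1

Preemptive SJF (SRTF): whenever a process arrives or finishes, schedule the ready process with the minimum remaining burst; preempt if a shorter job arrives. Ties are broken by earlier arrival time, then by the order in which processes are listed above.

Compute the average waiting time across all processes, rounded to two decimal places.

10.00

Timeline: | G 0-1 | E 1-4 | B 4-8 | F 8-12 | C 12-17 | A 17-28 | D 28-39 |
Completion: A=28  B=8  C=17  D=39  E=4  F=12  G=1
Waiting times: A=17, B=4, C=12, D=28, E=1, F=8, G=0
Average waiting = (17+4+12+28+1+8+0) / 7 = 70/7 = 10.00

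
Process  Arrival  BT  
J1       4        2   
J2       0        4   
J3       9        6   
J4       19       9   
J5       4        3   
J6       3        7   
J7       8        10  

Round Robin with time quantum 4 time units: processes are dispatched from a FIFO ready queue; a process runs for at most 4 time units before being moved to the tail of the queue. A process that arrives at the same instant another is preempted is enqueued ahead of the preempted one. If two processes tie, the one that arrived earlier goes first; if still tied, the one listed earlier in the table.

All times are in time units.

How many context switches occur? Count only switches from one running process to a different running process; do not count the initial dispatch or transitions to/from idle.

11

Schedule: | J2 0-4 | J6 4-8 | J1 8-10 | J5 10-13 | J7 13-17 | J6 17-20 | J3 20-24 | J7 24-28 | J4 28-32 | J3 32-34 | J7 34-36 | J4 36-41 |
Completion: J1=10  J2=4  J3=34  J4=41  J5=13  J6=20  J7=36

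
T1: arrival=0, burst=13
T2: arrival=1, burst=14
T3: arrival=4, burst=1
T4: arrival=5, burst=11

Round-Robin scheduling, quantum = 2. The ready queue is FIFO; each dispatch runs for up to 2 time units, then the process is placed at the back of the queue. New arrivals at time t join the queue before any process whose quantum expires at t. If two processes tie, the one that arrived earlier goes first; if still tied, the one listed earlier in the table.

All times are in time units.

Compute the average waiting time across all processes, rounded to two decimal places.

17.75

Gantt: | T1 0-2 | T2 2-4 | T1 4-6 | T3 6-7 | T2 7-9 | T4 9-11 | T1 11-13 | T2 13-15 | T4 15-17 | T1 17-19 | T2 19-21 | T4 21-23 | T1 23-25 | T2 25-27 | T4 27-29 | T1 29-31 | T2 31-33 | T4 33-35 | T1 35-36 | T2 36-38 | T4 38-39 |
Completion: T1=36  T2=38  T3=7  T4=39
Turnaround (C−A): T1=36  T2=37  T3=3  T4=34
Waiting times: T1=23, T2=23, T3=2, T4=23
Average waiting = (23+23+2+23) / 4 = 71/4 = 17.75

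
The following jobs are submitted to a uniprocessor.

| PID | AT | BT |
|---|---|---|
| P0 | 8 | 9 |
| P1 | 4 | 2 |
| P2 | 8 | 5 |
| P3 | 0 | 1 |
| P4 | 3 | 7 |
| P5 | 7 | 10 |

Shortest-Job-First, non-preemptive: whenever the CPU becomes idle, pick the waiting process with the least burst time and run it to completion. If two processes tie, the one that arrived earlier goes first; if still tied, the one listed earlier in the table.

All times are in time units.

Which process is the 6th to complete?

P5

Gantt: | P3 0-1 | idle 1-3 | P4 3-10 | P1 10-12 | P2 12-17 | P0 17-26 | P5 26-36 |
Completion: P0=26  P1=12  P2=17  P3=1  P4=10  P5=36
Turnaround (C−A): P0=18  P1=8  P2=9  P3=1  P4=7  P5=29
Finish order: P3 → P4 → P1 → P2 → P0 → P5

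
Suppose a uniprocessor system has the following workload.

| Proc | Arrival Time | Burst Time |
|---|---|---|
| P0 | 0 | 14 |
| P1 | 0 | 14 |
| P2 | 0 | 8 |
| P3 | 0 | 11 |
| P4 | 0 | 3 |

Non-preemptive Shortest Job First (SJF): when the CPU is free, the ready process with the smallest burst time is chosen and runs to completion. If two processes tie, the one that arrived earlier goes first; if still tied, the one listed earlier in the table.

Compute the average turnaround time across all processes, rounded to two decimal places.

24.40

Timeline: | P4 0-3 | P2 3-11 | P3 11-22 | P0 22-36 | P1 36-50 |
Completion: P0=36  P1=50  P2=11  P3=22  P4=3
Turnaround times: P0=36, P1=50, P2=11, P3=22, P4=3
Average turnaround = (36+50+11+22+3) / 5 = 122/5 = 24.40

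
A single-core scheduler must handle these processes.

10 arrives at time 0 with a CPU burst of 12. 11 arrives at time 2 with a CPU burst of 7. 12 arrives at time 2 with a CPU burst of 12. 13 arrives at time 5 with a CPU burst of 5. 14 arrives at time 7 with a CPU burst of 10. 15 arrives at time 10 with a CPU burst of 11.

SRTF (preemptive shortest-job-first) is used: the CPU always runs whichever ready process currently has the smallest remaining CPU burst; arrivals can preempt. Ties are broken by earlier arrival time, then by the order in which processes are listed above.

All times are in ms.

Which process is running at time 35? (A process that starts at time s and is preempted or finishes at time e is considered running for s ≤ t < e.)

15

Timeline: | 10 0-2 | 11 2-9 | 13 9-14 | 10 14-24 | 14 24-34 | 15 34-45 | 12 45-57 |
Completion: 10=24  11=9  12=57  13=14  14=34  15=45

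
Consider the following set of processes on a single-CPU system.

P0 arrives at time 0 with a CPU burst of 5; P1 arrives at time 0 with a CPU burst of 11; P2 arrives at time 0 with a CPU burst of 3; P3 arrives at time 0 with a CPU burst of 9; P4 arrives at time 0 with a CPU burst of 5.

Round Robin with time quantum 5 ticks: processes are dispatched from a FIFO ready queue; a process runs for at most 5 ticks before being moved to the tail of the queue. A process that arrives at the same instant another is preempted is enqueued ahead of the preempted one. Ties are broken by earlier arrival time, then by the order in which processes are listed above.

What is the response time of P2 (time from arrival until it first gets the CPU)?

10

Timeline: | P0 0-5 | P1 5-10 | P2 10-13 | P3 13-18 | P4 18-23 | P1 23-28 | P3 28-32 | P1 32-33 |
Completion: P0=5  P1=33  P2=13  P3=32  P4=23
Turnaround (C−A): P0=5  P1=33  P2=13  P3=32  P4=23
Response(P2) = first start − arrival = 10 − 0 = 10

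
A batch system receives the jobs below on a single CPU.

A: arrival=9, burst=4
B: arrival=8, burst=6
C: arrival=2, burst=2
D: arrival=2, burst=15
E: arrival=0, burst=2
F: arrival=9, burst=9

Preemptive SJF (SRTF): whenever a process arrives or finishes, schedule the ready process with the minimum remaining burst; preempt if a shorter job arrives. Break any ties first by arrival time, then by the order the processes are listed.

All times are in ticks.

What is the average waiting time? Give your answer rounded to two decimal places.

5.67

Gantt: | E 0-2 | C 2-4 | D 4-8 | B 8-9 | A 9-13 | B 13-18 | F 18-27 | D 27-38 |
Completion: A=13  B=18  C=4  D=38  E=2  F=27
Waiting times: A=0, B=4, C=0, D=21, E=0, F=9
Average waiting = (0+4+0+21+0+9) / 6 = 34/6 = 5.67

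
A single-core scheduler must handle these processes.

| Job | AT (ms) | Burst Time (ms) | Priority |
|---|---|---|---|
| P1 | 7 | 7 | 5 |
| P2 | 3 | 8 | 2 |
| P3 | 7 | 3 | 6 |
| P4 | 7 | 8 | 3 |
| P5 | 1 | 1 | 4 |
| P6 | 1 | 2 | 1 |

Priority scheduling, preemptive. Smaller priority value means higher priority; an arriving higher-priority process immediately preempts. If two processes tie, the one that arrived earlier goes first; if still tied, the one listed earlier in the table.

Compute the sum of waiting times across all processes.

55

Schedule: | idle 0-1 | P6 1-3 | P2 3-11 | P4 11-19 | P5 19-20 | P1 20-27 | P3 27-30 |
Completion: P1=27  P2=11  P3=30  P4=19  P5=20  P6=3
Waiting = turnaround − burst: P1=13, P2=0, P3=20, P4=4, P5=18, P6=0
Total waiting = 13 + 0 + 20 + 4 + 18 + 0 = 55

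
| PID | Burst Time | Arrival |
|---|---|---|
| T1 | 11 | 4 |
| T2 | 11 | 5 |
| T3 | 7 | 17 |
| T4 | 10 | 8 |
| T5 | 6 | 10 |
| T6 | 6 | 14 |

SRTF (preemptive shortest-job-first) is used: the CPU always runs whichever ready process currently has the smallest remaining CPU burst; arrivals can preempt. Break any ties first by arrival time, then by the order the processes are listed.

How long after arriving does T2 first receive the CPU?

Schedule: | idle 0-4 | T1 4-15 | T5 15-21 | T6 21-27 | T3 27-34 | T4 34-44 | T2 44-55 |
Completion: T1=15  T2=55  T3=34  T4=44  T5=21  T6=27
Turnaround (C−A): T1=11  T2=50  T3=17  T4=36  T5=11  T6=13
Response(T2) = first start − arrival = 44 − 5 = 39

39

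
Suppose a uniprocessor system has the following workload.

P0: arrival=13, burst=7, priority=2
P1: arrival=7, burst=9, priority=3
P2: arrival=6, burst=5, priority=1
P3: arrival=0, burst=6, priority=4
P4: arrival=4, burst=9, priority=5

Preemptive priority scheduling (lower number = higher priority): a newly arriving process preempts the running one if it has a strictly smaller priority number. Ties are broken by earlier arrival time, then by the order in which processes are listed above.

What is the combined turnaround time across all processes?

Gantt: | P3 0-6 | P2 6-11 | P1 11-13 | P0 13-20 | P1 20-27 | P4 27-36 |
Completion: P0=20  P1=27  P2=11  P3=6  P4=36
Turnaround (C−A): P0=7  P1=20  P2=5  P3=6  P4=32
Turnaround = completion − arrival: P0=7, P1=20, P2=5, P3=6, P4=32
Total turnaround = 7 + 20 + 5 + 6 + 32 = 70

70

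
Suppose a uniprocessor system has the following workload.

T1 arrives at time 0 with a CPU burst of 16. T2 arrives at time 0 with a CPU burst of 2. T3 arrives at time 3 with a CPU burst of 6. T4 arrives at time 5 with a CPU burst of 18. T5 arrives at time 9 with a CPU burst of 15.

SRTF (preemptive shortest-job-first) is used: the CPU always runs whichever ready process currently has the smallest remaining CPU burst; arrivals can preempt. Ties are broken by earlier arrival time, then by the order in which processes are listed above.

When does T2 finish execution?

2

Timeline: | T2 0-2 | T1 2-3 | T3 3-9 | T1 9-24 | T5 24-39 | T4 39-57 |
Completion: T1=24  T2=2  T3=9  T4=57  T5=39
Turnaround (C−A): T1=24  T2=2  T3=6  T4=52  T5=30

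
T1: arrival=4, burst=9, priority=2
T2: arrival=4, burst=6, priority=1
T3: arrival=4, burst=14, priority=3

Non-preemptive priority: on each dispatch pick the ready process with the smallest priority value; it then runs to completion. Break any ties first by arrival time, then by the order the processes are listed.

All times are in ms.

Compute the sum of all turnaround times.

Gantt: | idle 0-4 | T2 4-10 | T1 10-19 | T3 19-33 |
Completion: T1=19  T2=10  T3=33
Turnaround (C−A): T1=15  T2=6  T3=29
Turnaround = completion − arrival: T1=15, T2=6, T3=29
Total turnaround = 15 + 6 + 29 = 50

50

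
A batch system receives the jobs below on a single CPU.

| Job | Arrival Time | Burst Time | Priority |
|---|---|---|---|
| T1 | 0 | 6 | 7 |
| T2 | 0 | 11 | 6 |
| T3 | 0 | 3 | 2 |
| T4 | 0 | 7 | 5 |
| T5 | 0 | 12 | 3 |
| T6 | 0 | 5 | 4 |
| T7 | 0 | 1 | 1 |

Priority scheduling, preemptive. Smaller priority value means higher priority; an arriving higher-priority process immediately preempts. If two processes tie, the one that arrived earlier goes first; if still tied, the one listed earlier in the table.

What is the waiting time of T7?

0

Schedule: | T7 0-1 | T3 1-4 | T5 4-16 | T6 16-21 | T4 21-28 | T2 28-39 | T1 39-45 |
Completion: T1=45  T2=39  T3=4  T4=28  T5=16  T6=21  T7=1
Turnaround (C−A): T1=45  T2=39  T3=4  T4=28  T5=16  T6=21  T7=1
Waiting(T7) = turnaround − burst = 1 − 1 = 0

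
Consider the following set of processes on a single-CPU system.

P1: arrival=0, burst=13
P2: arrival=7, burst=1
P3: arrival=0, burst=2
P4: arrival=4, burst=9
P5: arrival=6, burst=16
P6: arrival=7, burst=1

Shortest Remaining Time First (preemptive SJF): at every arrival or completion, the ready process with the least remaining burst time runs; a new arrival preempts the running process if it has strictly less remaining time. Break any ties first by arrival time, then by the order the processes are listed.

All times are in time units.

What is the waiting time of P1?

13

Gantt: | P3 0-2 | P1 2-4 | P4 4-7 | P2 7-8 | P6 8-9 | P4 9-15 | P1 15-26 | P5 26-42 |
Completion: P1=26  P2=8  P3=2  P4=15  P5=42  P6=9
Turnaround (C−A): P1=26  P2=1  P3=2  P4=11  P5=36  P6=2
Waiting(P1) = turnaround − burst = 26 − 13 = 13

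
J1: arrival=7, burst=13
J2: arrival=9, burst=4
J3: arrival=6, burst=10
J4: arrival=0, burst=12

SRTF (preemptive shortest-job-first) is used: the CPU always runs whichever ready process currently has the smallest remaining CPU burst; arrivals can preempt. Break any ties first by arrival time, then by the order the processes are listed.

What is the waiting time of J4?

Schedule: | J4 0-12 | J2 12-16 | J3 16-26 | J1 26-39 |
Completion: J1=39  J2=16  J3=26  J4=12
Waiting(J4) = turnaround − burst = 12 − 12 = 0

0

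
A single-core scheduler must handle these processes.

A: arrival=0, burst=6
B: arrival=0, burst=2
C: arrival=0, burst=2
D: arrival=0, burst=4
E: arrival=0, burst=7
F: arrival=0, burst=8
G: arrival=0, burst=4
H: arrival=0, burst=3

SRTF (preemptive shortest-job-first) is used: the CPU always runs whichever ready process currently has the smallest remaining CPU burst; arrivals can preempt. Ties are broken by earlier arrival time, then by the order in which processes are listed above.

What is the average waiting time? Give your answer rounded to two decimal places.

Schedule: | B 0-2 | C 2-4 | H 4-7 | D 7-11 | G 11-15 | A 15-21 | E 21-28 | F 28-36 |
Completion: A=21  B=2  C=4  D=11  E=28  F=36  G=15  H=7
Waiting times: A=15, B=0, C=2, D=7, E=21, F=28, G=11, H=4
Average waiting = (15+0+2+7+21+28+11+4) / 8 = 88/8 = 11.00

11.00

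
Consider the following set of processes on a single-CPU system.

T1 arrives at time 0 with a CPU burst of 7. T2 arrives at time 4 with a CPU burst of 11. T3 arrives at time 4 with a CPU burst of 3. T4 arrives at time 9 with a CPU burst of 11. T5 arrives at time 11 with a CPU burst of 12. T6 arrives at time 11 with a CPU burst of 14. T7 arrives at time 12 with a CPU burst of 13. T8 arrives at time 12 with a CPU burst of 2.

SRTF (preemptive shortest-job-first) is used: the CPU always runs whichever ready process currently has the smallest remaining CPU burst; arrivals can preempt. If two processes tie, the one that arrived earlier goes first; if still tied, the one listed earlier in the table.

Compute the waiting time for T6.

Timeline: | T1 0-7 | T3 7-10 | T2 10-12 | T8 12-14 | T2 14-23 | T4 23-34 | T5 34-46 | T7 46-59 | T6 59-73 |
Completion: T1=7  T2=23  T3=10  T4=34  T5=46  T6=73  T7=59  T8=14
Turnaround (C−A): T1=7  T2=19  T3=6  T4=25  T5=35  T6=62  T7=47  T8=2
Waiting(T6) = turnaround − burst = 62 − 14 = 48

48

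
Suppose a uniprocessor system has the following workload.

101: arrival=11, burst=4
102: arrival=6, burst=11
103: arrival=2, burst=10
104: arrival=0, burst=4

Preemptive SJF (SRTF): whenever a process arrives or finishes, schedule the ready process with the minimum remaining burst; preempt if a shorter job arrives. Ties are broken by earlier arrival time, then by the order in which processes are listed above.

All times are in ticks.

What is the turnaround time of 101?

7

Schedule: | 104 0-4 | 103 4-14 | 101 14-18 | 102 18-29 |
Completion: 101=18  102=29  103=14  104=4
Turnaround(101) = completion − arrival = 18 − 11 = 7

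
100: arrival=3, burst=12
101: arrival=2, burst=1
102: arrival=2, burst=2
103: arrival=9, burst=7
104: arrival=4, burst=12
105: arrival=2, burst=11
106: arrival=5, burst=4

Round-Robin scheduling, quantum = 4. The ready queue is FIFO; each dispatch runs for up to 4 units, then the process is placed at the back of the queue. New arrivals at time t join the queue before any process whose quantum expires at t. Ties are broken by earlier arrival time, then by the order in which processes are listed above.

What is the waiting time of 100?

Timeline: | idle 0-2 | 101 2-3 | 102 3-5 | 105 5-9 | 100 9-13 | 104 13-17 | 106 17-21 | 103 21-25 | 105 25-29 | 100 29-33 | 104 33-37 | 103 37-40 | 105 40-43 | 100 43-47 | 104 47-51 |
Completion: 100=47  101=3  102=5  103=40  104=51  105=43  106=21
Turnaround (C−A): 100=44  101=1  102=3  103=31  104=47  105=41  106=16
Waiting(100) = turnaround − burst = 44 − 12 = 32

32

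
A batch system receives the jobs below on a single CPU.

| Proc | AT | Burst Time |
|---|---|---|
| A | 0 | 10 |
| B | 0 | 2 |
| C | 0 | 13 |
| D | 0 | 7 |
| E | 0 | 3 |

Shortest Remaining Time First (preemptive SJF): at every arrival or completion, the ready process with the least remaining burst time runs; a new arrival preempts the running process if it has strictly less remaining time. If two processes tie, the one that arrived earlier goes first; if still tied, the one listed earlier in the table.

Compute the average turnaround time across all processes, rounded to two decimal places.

Schedule: | B 0-2 | E 2-5 | D 5-12 | A 12-22 | C 22-35 |
Completion: A=22  B=2  C=35  D=12  E=5
Turnaround (C−A): A=22  B=2  C=35  D=12  E=5
Turnaround times: A=22, B=2, C=35, D=12, E=5
Average turnaround = (22+2+35+12+5) / 5 = 76/5 = 15.20

15.20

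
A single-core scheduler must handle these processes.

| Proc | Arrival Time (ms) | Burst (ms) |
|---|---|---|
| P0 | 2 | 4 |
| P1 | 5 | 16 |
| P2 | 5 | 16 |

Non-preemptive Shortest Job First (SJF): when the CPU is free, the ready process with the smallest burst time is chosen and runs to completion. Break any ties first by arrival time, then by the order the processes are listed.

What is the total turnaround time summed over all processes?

Schedule: | idle 0-2 | P0 2-6 | P1 6-22 | P2 22-38 |
Completion: P0=6  P1=22  P2=38
Turnaround (C−A): P0=4  P1=17  P2=33
Turnaround = completion − arrival: P0=4, P1=17, P2=33
Total turnaround = 4 + 17 + 33 = 54

54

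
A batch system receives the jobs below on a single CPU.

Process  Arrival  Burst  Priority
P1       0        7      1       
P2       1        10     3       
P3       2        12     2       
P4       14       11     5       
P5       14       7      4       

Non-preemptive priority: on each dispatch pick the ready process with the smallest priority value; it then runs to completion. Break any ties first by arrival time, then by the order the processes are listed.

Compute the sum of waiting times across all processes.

60

Timeline: | P1 0-7 | P3 7-19 | P2 19-29 | P5 29-36 | P4 36-47 |
Completion: P1=7  P2=29  P3=19  P4=47  P5=36
Turnaround (C−A): P1=7  P2=28  P3=17  P4=33  P5=22
Waiting = turnaround − burst: P1=0, P2=18, P3=5, P4=22, P5=15
Total waiting = 0 + 18 + 5 + 22 + 15 = 60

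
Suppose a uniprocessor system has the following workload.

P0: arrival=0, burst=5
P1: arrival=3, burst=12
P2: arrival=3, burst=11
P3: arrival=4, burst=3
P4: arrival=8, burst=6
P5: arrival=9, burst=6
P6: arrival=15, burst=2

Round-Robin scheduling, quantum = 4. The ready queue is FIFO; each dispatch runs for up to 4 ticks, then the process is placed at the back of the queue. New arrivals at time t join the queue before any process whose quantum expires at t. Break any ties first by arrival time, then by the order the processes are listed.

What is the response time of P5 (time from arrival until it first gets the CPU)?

15

Timeline: | P0 0-4 | P1 4-8 | P2 8-12 | P3 12-15 | P0 15-16 | P4 16-20 | P1 20-24 | P5 24-28 | P2 28-32 | P6 32-34 | P4 34-36 | P1 36-40 | P5 40-42 | P2 42-45 |
Completion: P0=16  P1=40  P2=45  P3=15  P4=36  P5=42  P6=34
Turnaround (C−A): P0=16  P1=37  P2=42  P3=11  P4=28  P5=33  P6=19
Response(P5) = first start − arrival = 24 − 9 = 15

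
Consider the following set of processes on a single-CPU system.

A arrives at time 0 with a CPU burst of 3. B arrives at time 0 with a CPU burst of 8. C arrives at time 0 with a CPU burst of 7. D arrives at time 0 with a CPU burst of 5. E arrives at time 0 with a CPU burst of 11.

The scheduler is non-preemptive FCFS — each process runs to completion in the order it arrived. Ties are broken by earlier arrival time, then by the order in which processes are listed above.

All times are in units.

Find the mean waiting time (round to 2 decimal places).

Schedule: | A 0-3 | B 3-11 | C 11-18 | D 18-23 | E 23-34 |
Completion: A=3  B=11  C=18  D=23  E=34
Waiting times: A=0, B=3, C=11, D=18, E=23
Average waiting = (0+3+11+18+23) / 5 = 55/5 = 11.00

11.00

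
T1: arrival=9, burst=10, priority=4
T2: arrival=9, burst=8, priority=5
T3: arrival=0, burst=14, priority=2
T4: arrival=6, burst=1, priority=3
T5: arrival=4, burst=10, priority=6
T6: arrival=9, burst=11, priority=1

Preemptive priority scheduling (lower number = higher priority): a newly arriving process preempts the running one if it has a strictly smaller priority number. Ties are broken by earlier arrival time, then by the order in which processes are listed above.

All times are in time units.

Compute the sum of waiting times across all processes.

114

Schedule: | T3 0-9 | T6 9-20 | T3 20-25 | T4 25-26 | T1 26-36 | T2 36-44 | T5 44-54 |
Completion: T1=36  T2=44  T3=25  T4=26  T5=54  T6=20
Waiting = turnaround − burst: T1=17, T2=27, T3=11, T4=19, T5=40, T6=0
Total waiting = 17 + 27 + 11 + 19 + 40 + 0 = 114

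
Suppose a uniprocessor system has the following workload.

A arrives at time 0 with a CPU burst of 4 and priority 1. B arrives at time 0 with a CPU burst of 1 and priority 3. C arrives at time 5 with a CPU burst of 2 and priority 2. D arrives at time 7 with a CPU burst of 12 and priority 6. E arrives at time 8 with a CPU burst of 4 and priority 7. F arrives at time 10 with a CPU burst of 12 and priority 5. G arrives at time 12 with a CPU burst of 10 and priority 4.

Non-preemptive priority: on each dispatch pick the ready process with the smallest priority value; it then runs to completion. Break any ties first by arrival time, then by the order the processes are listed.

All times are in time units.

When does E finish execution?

Timeline: | A 0-4 | B 4-5 | C 5-7 | D 7-19 | G 19-29 | F 29-41 | E 41-45 |
Completion: A=4  B=5  C=7  D=19  E=45  F=41  G=29

45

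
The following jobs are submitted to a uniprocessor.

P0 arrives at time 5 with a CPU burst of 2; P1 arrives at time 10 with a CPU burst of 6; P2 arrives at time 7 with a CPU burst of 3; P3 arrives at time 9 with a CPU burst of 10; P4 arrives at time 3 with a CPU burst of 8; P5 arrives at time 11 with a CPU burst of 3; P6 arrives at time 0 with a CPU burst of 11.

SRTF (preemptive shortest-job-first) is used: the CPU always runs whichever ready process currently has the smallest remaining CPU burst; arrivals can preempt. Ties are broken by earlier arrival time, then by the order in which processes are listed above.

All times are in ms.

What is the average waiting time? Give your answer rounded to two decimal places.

9.00

Timeline: | P6 0-5 | P0 5-7 | P2 7-10 | P6 10-11 | P5 11-14 | P6 14-19 | P1 19-25 | P4 25-33 | P3 33-43 |
Completion: P0=7  P1=25  P2=10  P3=43  P4=33  P5=14  P6=19
Turnaround (C−A): P0=2  P1=15  P2=3  P3=34  P4=30  P5=3  P6=19
Waiting times: P0=0, P1=9, P2=0, P3=24, P4=22, P5=0, P6=8
Average waiting = (0+9+0+24+22+0+8) / 7 = 63/7 = 9.00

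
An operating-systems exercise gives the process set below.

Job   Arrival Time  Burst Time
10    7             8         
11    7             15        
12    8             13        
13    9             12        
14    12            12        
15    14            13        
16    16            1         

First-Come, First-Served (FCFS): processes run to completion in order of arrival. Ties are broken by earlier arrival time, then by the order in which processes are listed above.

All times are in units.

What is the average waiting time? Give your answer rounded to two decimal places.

32.00

Gantt: | idle 0-7 | 10 7-15 | 11 15-30 | 12 30-43 | 13 43-55 | 14 55-67 | 15 67-80 | 16 80-81 |
Completion: 10=15  11=30  12=43  13=55  14=67  15=80  16=81
Turnaround (C−A): 10=8  11=23  12=35  13=46  14=55  15=66  16=65
Waiting times: 10=0, 11=8, 12=22, 13=34, 14=43, 15=53, 16=64
Average waiting = (0+8+22+34+43+53+64) / 7 = 224/7 = 32.00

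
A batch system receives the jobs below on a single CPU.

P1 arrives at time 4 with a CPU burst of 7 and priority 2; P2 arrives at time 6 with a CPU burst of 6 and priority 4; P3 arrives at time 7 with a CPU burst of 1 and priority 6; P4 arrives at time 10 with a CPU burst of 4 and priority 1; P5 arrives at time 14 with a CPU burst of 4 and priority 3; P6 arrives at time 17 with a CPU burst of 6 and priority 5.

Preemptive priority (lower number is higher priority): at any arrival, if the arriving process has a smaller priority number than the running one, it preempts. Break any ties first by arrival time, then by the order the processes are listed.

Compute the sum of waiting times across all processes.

50

Timeline: | idle 0-4 | P1 4-10 | P4 10-14 | P1 14-15 | P5 15-19 | P2 19-25 | P6 25-31 | P3 31-32 |
Completion: P1=15  P2=25  P3=32  P4=14  P5=19  P6=31
Turnaround (C−A): P1=11  P2=19  P3=25  P4=4  P5=5  P6=14
Waiting = turnaround − burst: P1=4, P2=13, P3=24, P4=0, P5=1, P6=8
Total waiting = 4 + 13 + 24 + 0 + 1 + 8 = 50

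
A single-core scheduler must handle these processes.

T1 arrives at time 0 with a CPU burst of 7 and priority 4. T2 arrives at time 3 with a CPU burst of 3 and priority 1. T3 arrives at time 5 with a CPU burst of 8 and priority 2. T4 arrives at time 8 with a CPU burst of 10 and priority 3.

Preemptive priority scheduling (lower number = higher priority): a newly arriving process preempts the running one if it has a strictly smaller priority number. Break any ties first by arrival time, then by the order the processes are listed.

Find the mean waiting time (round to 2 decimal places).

7.00

Schedule: | T1 0-3 | T2 3-6 | T3 6-14 | T4 14-24 | T1 24-28 |
Completion: T1=28  T2=6  T3=14  T4=24
Turnaround (C−A): T1=28  T2=3  T3=9  T4=16
Waiting times: T1=21, T2=0, T3=1, T4=6
Average waiting = (21+0+1+6) / 4 = 28/4 = 7.00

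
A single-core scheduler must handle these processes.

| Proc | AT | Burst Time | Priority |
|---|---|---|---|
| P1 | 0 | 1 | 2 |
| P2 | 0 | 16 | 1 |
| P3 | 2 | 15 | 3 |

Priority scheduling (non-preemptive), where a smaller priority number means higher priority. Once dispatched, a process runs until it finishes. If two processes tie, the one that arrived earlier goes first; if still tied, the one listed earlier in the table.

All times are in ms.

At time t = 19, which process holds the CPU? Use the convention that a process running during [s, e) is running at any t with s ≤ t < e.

P3

Gantt: | P2 0-16 | P1 16-17 | P3 17-32 |
Completion: P1=17  P2=16  P3=32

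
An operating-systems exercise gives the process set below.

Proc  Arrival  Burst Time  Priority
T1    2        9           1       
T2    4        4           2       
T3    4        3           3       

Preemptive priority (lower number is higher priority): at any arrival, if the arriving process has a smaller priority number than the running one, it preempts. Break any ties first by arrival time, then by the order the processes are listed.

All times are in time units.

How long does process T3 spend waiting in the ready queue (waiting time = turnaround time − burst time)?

11

Gantt: | idle 0-2 | T1 2-11 | T2 11-15 | T3 15-18 |
Completion: T1=11  T2=15  T3=18
Turnaround (C−A): T1=9  T2=11  T3=14
Waiting(T3) = turnaround − burst = 14 − 3 = 11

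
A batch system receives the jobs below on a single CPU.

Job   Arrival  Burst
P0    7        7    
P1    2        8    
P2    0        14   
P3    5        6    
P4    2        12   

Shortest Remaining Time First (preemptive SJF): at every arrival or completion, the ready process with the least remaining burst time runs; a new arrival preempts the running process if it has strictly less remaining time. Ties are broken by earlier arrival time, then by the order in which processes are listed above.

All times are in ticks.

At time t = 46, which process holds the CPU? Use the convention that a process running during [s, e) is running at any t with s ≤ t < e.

P4

Gantt: | P2 0-2 | P1 2-10 | P3 10-16 | P0 16-23 | P2 23-35 | P4 35-47 |
Completion: P0=23  P1=10  P2=35  P3=16  P4=47
Turnaround (C−A): P0=16  P1=8  P2=35  P3=11  P4=45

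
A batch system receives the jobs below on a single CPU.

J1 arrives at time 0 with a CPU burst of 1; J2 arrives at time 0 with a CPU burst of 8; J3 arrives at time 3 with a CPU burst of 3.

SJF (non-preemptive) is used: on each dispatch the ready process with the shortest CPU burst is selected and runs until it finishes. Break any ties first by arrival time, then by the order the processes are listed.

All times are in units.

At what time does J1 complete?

1

Gantt: | J1 0-1 | J2 1-9 | J3 9-12 |
Completion: J1=1  J2=9  J3=12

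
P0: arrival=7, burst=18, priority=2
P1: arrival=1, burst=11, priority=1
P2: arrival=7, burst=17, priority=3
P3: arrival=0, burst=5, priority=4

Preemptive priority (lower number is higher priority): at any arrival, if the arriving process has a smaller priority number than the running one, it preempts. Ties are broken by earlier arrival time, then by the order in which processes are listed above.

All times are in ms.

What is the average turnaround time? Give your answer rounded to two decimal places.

Timeline: | P3 0-1 | P1 1-12 | P0 12-30 | P2 30-47 | P3 47-51 |
Completion: P0=30  P1=12  P2=47  P3=51
Turnaround times: P0=23, P1=11, P2=40, P3=51
Average turnaround = (23+11+40+51) / 4 = 125/4 = 31.25

31.25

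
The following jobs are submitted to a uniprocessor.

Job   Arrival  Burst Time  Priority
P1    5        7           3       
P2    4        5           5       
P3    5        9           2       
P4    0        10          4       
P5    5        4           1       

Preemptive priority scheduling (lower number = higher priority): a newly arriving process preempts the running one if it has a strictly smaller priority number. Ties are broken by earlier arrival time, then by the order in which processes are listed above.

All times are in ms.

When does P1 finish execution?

25

Schedule: | P4 0-5 | P5 5-9 | P3 9-18 | P1 18-25 | P4 25-30 | P2 30-35 |
Completion: P1=25  P2=35  P3=18  P4=30  P5=9
Turnaround (C−A): P1=20  P2=31  P3=13  P4=30  P5=4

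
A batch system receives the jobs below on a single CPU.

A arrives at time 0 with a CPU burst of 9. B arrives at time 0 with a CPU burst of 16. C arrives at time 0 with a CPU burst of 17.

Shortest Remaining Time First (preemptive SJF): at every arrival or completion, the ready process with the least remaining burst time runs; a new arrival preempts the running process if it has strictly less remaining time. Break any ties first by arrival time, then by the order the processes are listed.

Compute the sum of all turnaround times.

Gantt: | A 0-9 | B 9-25 | C 25-42 |
Completion: A=9  B=25  C=42
Turnaround (C−A): A=9  B=25  C=42
Turnaround = completion − arrival: A=9, B=25, C=42
Total turnaround = 9 + 25 + 42 = 76

76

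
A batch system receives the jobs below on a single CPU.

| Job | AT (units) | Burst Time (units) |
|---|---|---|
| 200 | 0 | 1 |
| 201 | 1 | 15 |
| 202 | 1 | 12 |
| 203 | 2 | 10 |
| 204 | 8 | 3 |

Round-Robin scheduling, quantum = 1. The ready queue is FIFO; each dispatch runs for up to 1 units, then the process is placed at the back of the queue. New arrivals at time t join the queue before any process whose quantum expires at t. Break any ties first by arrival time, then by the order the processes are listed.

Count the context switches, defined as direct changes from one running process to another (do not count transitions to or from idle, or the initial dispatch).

Schedule: | 200 0-1 | 201 1-2 | 202 2-3 | 203 3-4 | 201 4-5 | 202 5-6 | 203 6-7 | 201 7-8 | 202 8-9 | 203 9-10 | 204 10-11 | 201 11-12 | 202 12-13 | 203 13-14 | 204 14-15 | 201 15-16 | 202 16-17 | 203 17-18 | 204 18-19 | 201 19-20 | 202 20-21 | 203 21-22 | 201 22-23 | 202 23-24 | 203 24-25 | 201 25-26 | 202 26-27 | 203 27-28 | 201 28-29 | 202 29-30 | 203 30-31 | 201 31-32 | 202 32-33 | 203 33-34 | 201 34-35 | 202 35-36 | 201 36-37 | 202 37-38 | 201 38-41 |
Completion: 200=1  201=41  202=38  203=34  204=19
Turnaround (C−A): 200=1  201=40  202=37  203=32  204=11

38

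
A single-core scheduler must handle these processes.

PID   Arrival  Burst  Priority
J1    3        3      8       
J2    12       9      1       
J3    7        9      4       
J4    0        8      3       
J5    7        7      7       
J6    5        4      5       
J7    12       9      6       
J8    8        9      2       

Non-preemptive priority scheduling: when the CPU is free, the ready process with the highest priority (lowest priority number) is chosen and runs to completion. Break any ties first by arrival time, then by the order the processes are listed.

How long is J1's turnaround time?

55

Schedule: | J4 0-8 | J8 8-17 | J2 17-26 | J3 26-35 | J6 35-39 | J7 39-48 | J5 48-55 | J1 55-58 |
Completion: J1=58  J2=26  J3=35  J4=8  J5=55  J6=39  J7=48  J8=17
Turnaround (C−A): J1=55  J2=14  J3=28  J4=8  J5=48  J6=34  J7=36  J8=9
Turnaround(J1) = completion − arrival = 58 − 3 = 55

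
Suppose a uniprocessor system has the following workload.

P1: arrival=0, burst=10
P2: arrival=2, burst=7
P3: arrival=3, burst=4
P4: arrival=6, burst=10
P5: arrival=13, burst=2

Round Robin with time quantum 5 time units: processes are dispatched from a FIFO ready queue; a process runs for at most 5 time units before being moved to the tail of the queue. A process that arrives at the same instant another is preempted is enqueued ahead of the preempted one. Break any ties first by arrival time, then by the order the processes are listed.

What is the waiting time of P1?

9

Timeline: | P1 0-5 | P2 5-10 | P3 10-14 | P1 14-19 | P4 19-24 | P2 24-26 | P5 26-28 | P4 28-33 |
Completion: P1=19  P2=26  P3=14  P4=33  P5=28
Turnaround (C−A): P1=19  P2=24  P3=11  P4=27  P5=15
Waiting(P1) = turnaround − burst = 19 − 10 = 9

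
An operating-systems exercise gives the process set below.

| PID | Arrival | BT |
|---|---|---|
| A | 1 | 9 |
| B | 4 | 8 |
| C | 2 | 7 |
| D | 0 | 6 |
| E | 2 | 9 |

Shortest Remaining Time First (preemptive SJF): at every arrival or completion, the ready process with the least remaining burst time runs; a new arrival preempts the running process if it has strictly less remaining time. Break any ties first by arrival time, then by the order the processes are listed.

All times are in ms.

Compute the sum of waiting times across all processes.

61

Gantt: | D 0-6 | C 6-13 | B 13-21 | A 21-30 | E 30-39 |
Completion: A=30  B=21  C=13  D=6  E=39
Waiting = turnaround − burst: A=20, B=9, C=4, D=0, E=28
Total waiting = 20 + 9 + 4 + 0 + 28 = 61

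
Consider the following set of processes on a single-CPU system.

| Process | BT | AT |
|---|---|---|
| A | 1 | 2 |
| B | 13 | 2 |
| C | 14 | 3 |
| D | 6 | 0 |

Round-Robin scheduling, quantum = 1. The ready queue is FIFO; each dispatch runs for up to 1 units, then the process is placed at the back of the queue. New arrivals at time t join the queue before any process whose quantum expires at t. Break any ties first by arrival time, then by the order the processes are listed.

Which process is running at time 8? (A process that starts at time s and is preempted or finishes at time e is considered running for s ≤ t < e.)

C

Gantt: | D 0-2 | A 2-3 | B 3-4 | D 4-5 | C 5-6 | B 6-7 | D 7-8 | C 8-9 | B 9-10 | D 10-11 | C 11-12 | B 12-13 | D 13-14 | C 14-15 | B 15-16 | C 16-17 | B 17-18 | C 18-19 | B 19-20 | C 20-21 | B 21-22 | C 22-23 | B 23-24 | C 24-25 | B 25-26 | C 26-27 | B 27-28 | C 28-29 | B 29-30 | C 30-31 | B 31-32 | C 32-34 |
Completion: A=3  B=32  C=34  D=14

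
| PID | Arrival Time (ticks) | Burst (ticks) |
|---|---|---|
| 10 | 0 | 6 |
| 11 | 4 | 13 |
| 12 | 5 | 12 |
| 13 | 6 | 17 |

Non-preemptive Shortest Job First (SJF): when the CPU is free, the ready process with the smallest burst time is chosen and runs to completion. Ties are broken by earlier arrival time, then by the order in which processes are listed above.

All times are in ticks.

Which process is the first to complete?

10

Timeline: | 10 0-6 | 12 6-18 | 11 18-31 | 13 31-48 |
Completion: 10=6  11=31  12=18  13=48
Finish order: 10 → 12 → 11 → 13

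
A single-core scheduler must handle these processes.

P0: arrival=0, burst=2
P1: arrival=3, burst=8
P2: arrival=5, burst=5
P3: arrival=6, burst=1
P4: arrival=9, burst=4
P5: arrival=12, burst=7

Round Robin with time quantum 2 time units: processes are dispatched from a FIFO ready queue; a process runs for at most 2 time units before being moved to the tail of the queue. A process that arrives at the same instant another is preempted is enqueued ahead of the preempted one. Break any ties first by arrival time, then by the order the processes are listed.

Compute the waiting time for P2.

Gantt: | P0 0-2 | idle 2-3 | P1 3-5 | P2 5-7 | P1 7-9 | P3 9-10 | P2 10-12 | P4 12-14 | P1 14-16 | P5 16-18 | P2 18-19 | P4 19-21 | P1 21-23 | P5 23-28 |
Completion: P0=2  P1=23  P2=19  P3=10  P4=21  P5=28
Turnaround (C−A): P0=2  P1=20  P2=14  P3=4  P4=12  P5=16
Waiting(P2) = turnaround − burst = 14 − 5 = 9

9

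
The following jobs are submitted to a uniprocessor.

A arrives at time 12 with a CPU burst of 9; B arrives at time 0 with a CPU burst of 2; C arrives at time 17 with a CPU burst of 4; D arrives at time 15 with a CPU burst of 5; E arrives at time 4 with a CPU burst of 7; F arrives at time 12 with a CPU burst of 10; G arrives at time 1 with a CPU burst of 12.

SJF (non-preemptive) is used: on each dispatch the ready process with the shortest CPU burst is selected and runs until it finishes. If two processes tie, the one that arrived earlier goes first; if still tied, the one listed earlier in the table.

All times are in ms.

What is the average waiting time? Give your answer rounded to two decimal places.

10.00

Gantt: | B 0-2 | G 2-14 | E 14-21 | C 21-25 | D 25-30 | A 30-39 | F 39-49 |
Completion: A=39  B=2  C=25  D=30  E=21  F=49  G=14
Waiting times: A=18, B=0, C=4, D=10, E=10, F=27, G=1
Average waiting = (18+0+4+10+10+27+1) / 7 = 70/7 = 10.00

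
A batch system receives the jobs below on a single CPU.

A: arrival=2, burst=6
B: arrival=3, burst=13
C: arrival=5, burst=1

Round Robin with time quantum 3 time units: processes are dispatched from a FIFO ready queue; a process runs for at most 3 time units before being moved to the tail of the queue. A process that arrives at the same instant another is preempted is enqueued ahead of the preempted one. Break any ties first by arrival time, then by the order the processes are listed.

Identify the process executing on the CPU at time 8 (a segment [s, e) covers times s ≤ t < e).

C

Gantt: | idle 0-2 | A 2-5 | B 5-8 | C 8-9 | A 9-12 | B 12-22 |
Completion: A=12  B=22  C=9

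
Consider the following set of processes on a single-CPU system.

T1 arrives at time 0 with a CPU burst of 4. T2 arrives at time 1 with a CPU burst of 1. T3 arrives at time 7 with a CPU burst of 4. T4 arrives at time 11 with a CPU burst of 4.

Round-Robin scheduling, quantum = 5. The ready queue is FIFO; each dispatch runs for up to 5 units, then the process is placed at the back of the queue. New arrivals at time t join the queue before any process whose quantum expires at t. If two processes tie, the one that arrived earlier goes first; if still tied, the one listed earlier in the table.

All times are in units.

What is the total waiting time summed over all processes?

3

Gantt: | T1 0-4 | T2 4-5 | idle 5-7 | T3 7-11 | T4 11-15 |
Completion: T1=4  T2=5  T3=11  T4=15
Waiting = turnaround − burst: T1=0, T2=3, T3=0, T4=0
Total waiting = 0 + 3 + 0 + 0 = 3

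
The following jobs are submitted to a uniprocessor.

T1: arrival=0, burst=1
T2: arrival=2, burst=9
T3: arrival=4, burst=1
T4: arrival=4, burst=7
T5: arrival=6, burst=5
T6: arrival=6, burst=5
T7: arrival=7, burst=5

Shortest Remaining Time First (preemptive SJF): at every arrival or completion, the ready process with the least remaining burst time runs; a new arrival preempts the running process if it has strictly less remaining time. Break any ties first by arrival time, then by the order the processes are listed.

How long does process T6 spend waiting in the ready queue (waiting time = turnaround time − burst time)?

5

Gantt: | T1 0-1 | idle 1-2 | T2 2-4 | T3 4-5 | T2 5-6 | T5 6-11 | T6 11-16 | T7 16-21 | T2 21-27 | T4 27-34 |
Completion: T1=1  T2=27  T3=5  T4=34  T5=11  T6=16  T7=21
Turnaround (C−A): T1=1  T2=25  T3=1  T4=30  T5=5  T6=10  T7=14
Waiting(T6) = turnaround − burst = 10 − 5 = 5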